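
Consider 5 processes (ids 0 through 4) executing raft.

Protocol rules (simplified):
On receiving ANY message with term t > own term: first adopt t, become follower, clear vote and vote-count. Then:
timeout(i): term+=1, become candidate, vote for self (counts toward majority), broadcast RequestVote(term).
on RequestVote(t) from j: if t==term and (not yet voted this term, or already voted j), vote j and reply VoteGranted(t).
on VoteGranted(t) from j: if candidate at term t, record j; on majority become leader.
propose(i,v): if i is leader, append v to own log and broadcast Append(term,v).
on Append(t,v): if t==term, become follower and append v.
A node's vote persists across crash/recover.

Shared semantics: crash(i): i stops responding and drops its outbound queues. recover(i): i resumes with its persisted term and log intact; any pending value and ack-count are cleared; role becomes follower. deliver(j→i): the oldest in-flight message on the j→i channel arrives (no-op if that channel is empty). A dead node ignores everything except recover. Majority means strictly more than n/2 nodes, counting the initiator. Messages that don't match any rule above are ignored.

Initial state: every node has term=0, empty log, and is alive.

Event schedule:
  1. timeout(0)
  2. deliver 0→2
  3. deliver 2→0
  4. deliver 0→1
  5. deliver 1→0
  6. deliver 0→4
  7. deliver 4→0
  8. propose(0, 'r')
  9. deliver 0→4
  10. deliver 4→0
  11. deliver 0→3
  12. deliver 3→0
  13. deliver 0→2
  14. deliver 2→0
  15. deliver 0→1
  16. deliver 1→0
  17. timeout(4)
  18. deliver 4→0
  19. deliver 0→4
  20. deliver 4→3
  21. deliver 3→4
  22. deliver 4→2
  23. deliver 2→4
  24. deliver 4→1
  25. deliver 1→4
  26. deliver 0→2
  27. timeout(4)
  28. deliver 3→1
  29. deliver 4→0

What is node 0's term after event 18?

step 1 timeout(0): 0={cand,t=1,log=-}
step 2 deliver 0→2: 2={foll,t=1,log=-}
step 3 deliver 2→0: —
step 4 deliver 0→1: 1={foll,t=1,log=-}
step 5 deliver 1→0: 0={lead,t=1,log=-}
step 6 deliver 0→4: 4={foll,t=1,log=-}
step 7 deliver 4→0: —
step 8 propose(0,'r'): 0={lead,t=1,log=r}
step 9 deliver 0→4: 4={foll,t=1,log=r}
step 10 deliver 4→0: —
step 11 deliver 0→3: 3={foll,t=1,log=-}
step 12 deliver 3→0: —
step 13 deliver 0→2: 2={foll,t=1,log=r}
step 14 deliver 2→0: —
step 15 deliver 0→1: 1={foll,t=1,log=r}
step 16 deliver 1→0: —
step 17 timeout(4): 4={cand,t=2,log=r}
step 18 deliver 4→0: 0={foll,t=2,log=r}

2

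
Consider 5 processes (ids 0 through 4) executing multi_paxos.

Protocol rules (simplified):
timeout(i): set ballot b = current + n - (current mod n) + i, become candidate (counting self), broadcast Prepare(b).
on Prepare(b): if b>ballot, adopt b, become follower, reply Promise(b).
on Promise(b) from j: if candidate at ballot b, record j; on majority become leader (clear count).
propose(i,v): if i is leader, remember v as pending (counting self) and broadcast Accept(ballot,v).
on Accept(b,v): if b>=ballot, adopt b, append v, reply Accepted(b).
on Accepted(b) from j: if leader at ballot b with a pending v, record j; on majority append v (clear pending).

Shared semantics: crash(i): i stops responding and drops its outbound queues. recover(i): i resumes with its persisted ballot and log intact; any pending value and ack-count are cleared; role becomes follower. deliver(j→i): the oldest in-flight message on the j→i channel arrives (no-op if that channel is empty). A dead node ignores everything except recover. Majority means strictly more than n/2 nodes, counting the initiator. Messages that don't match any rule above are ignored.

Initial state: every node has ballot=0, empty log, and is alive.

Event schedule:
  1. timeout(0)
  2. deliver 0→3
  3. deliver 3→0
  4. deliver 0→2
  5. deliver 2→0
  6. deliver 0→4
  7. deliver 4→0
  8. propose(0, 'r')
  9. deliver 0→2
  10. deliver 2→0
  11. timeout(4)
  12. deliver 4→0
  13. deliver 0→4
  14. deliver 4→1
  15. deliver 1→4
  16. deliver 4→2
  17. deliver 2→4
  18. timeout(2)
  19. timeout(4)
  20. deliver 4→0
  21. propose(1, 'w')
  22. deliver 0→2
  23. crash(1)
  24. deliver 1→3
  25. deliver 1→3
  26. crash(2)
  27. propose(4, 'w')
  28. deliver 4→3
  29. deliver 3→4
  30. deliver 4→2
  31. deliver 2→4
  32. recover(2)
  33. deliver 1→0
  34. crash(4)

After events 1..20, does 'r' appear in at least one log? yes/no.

yes

1. timeout(0):  <0:cand b5 ->
2. deliver 0→3:  <3:foll b5 ->
3. deliver 3→0:  nop
4. deliver 0→2:  <2:foll b5 ->
5. deliver 2→0:  <0:lead b5 ->
6. deliver 0→4:  <4:foll b5 ->
7. deliver 4→0:  nop
8. propose(0,'r'):  nop
9. deliver 0→2:  <2:foll b5 r>
10. deliver 2→0:  nop
11. timeout(4):  <4:cand b14 ->
12. deliver 4→0:  <0:foll b14 ->
13. deliver 0→4:  nop
14. deliver 4→1:  <1:foll b14 ->
15. deliver 1→4:  nop
16. deliver 4→2:  <2:foll b14 r>
17. deliver 2→4:  <4:lead b14 ->
18. timeout(2):  <2:cand b17 r>
19. timeout(4):  <4:cand b19 ->
20. deliver 4→0:  <0:foll b19 ->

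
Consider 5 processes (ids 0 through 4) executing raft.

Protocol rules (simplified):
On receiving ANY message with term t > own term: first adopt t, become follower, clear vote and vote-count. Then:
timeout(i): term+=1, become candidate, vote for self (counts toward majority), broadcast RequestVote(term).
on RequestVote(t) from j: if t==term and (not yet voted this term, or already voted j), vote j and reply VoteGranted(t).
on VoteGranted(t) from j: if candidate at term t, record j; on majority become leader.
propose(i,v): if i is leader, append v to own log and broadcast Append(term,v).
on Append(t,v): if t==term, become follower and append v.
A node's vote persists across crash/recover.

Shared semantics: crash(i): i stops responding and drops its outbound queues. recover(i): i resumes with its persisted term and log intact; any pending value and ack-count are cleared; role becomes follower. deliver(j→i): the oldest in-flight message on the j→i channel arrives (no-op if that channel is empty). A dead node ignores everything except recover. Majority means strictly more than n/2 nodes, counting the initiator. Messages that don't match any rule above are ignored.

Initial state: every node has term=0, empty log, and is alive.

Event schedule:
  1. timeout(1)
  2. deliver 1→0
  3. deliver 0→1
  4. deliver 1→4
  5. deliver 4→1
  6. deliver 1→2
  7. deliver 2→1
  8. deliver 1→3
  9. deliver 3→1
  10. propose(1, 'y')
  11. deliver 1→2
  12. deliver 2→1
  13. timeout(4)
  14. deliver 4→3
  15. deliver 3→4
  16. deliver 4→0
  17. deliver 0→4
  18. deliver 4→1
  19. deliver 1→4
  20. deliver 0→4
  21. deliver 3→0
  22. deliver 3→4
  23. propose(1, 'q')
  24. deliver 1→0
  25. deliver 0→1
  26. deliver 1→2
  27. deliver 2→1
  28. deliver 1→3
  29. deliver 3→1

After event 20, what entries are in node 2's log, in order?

y

1. timeout(1):  <1:cand t1 ->
2. deliver 1→0:  <0:foll t1 ->
3. deliver 0→1:  nop
4. deliver 1→4:  <4:foll t1 ->
5. deliver 4→1:  <1:lead t1 ->
6. deliver 1→2:  <2:foll t1 ->
7. deliver 2→1:  nop
8. deliver 1→3:  <3:foll t1 ->
9. deliver 3→1:  nop
10. propose(1,'y'):  <1:lead t1 y>
11. deliver 1→2:  <2:foll t1 y>
12. deliver 2→1:  nop
13. timeout(4):  <4:cand t2 ->
14. deliver 4→3:  <3:foll t2 ->
15. deliver 3→4:  nop
16. deliver 4→0:  <0:foll t2 ->
17. deliver 0→4:  <4:lead t2 ->
18. deliver 4→1:  <1:foll t2 y>
19. deliver 1→4:  nop
20. deliver 0→4:  nop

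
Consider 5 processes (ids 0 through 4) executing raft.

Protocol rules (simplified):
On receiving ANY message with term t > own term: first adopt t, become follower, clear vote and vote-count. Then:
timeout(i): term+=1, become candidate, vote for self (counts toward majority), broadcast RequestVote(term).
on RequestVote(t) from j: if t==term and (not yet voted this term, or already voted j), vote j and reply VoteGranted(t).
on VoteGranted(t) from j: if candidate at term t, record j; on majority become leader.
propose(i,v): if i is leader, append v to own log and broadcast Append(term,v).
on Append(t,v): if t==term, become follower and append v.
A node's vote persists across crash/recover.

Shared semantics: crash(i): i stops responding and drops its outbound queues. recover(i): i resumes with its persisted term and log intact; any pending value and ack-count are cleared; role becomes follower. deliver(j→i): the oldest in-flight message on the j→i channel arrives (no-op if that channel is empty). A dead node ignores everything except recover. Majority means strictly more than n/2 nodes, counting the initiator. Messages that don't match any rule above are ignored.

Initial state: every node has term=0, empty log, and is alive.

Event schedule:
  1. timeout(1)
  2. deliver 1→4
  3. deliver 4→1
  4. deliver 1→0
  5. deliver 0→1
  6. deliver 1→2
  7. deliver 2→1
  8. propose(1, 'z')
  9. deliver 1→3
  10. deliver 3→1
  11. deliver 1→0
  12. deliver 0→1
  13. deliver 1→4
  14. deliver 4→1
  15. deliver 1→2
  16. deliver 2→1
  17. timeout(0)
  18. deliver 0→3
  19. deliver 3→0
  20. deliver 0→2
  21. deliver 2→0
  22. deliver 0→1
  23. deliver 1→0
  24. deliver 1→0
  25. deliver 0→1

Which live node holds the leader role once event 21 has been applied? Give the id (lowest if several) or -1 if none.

after 1 — timeout(1): n1:cand/t1/[-]
after 2 — deliver 1→4: n4:foll/t1/[-]
after 3 — deliver 4→1: ·
after 4 — deliver 1→0: n0:foll/t1/[-]
after 5 — deliver 0→1: n1:lead/t1/[-]
after 6 — deliver 1→2: n2:foll/t1/[-]
after 7 — deliver 2→1: ·
after 8 — propose(1,'z'): n1:lead/t1/[z]
after 9 — deliver 1→3: n3:foll/t1/[-]
after 10 — deliver 3→1: ·
after 11 — deliver 1→0: n0:foll/t1/[z]
after 12 — deliver 0→1: ·
after 13 — deliver 1→4: n4:foll/t1/[z]
after 14 — deliver 4→1: ·
after 15 — deliver 1→2: n2:foll/t1/[z]
after 16 — deliver 2→1: ·
after 17 — timeout(0): n0:cand/t2/[z]
after 18 — deliver 0→3: n3:foll/t2/[-]
after 19 — deliver 3→0: ·
after 20 — deliver 0→2: n2:foll/t2/[z]
after 21 — deliver 2→0: n0:lead/t2/[z]

0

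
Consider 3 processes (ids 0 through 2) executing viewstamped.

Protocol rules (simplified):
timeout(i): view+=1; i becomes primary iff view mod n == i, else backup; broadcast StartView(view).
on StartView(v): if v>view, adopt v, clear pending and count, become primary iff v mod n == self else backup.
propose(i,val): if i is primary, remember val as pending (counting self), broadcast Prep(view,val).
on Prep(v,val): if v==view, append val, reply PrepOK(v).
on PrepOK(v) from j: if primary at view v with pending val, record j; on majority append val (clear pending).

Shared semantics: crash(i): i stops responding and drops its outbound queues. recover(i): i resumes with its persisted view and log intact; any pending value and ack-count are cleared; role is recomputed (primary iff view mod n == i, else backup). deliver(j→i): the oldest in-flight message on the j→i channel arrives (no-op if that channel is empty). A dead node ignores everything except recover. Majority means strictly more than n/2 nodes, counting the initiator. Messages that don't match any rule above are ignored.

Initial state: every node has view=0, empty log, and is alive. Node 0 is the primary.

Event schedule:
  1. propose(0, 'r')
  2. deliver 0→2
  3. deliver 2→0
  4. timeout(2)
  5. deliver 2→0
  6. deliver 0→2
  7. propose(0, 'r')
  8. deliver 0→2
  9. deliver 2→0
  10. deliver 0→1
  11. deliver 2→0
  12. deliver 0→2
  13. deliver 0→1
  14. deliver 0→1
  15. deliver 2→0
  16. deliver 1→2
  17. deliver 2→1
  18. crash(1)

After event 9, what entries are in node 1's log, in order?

empty

1. propose(0,'r'):  nop
2. deliver 0→2:  <2:back v0 r>
3. deliver 2→0:  <0:prim v0 r>
4. timeout(2):  <2:back v1 r>
5. deliver 2→0:  <0:back v1 r>
6. deliver 0→2:  nop
7. propose(0,'r'):  nop
8. deliver 0→2:  nop
9. deliver 2→0:  nop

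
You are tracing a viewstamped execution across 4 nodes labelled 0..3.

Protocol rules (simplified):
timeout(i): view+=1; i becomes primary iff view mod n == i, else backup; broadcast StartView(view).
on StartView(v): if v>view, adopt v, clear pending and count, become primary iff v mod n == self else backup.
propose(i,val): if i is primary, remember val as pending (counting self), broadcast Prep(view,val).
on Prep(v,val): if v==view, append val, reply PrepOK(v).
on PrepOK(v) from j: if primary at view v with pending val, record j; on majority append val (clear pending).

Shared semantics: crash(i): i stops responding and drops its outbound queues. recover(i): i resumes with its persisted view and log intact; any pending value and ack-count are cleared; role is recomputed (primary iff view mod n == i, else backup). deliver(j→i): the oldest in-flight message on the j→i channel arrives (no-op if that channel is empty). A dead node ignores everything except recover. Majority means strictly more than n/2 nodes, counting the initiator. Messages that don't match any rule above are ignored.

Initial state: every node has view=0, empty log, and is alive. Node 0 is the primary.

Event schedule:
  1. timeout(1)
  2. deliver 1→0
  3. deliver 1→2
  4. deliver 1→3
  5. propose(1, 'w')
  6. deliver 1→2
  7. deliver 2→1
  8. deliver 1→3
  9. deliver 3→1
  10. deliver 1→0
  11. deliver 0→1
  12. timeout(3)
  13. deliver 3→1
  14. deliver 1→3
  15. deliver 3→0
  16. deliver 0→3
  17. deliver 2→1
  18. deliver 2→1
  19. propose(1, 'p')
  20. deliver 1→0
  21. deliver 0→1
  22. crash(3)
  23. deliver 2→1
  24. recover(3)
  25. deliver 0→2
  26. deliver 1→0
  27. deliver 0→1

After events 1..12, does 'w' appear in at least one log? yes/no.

1. timeout(1):  <1:prim v1 ->
2. deliver 1→0:  <0:back v1 ->
3. deliver 1→2:  <2:back v1 ->
4. deliver 1→3:  <3:back v1 ->
5. propose(1,'w'):  nop
6. deliver 1→2:  <2:back v1 w>
7. deliver 2→1:  nop
8. deliver 1→3:  <3:back v1 w>
9. deliver 3→1:  <1:prim v1 w>
10. deliver 1→0:  <0:back v1 w>
11. deliver 0→1:  nop
12. timeout(3):  <3:back v2 w>

yes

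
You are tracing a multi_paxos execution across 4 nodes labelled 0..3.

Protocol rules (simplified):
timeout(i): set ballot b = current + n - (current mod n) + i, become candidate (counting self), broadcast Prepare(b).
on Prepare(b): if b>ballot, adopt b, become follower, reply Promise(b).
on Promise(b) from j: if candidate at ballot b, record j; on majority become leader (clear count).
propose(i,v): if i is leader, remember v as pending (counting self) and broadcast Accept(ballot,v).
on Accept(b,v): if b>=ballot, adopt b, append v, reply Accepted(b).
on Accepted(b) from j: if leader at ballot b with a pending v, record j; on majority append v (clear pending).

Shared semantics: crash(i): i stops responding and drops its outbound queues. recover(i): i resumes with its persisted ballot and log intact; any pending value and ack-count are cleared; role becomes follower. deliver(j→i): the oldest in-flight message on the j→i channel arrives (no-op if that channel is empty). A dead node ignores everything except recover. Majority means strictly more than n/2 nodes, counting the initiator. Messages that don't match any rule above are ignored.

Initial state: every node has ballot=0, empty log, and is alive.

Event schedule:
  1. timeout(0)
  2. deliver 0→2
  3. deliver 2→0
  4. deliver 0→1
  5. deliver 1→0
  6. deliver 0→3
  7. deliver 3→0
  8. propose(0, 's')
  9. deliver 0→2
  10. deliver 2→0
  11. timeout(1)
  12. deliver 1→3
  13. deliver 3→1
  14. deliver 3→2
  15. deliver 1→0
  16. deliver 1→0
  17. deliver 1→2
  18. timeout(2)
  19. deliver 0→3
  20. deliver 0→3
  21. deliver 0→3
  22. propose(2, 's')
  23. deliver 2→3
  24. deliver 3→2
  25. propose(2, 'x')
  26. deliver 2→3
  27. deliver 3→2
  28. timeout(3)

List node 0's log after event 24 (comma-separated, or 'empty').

empty

[1] timeout(0) → N0(cand b4 [-])
[2] deliver 0→2 → N2(foll b4 [-])
[3] deliver 2→0 → ∅
[4] deliver 0→1 → N1(foll b4 [-])
[5] deliver 1→0 → N0(lead b4 [-])
[6] deliver 0→3 → N3(foll b4 [-])
[7] deliver 3→0 → ∅
[8] propose(0,'s') → ∅
[9] deliver 0→2 → N2(foll b4 [s])
[10] deliver 2→0 → ∅
[11] timeout(1) → N1(cand b9 [-])
[12] deliver 1→3 → N3(foll b9 [-])
[13] deliver 3→1 → ∅
[14] deliver 3→2 → ∅
[15] deliver 1→0 → N0(foll b9 [-])
[16] deliver 1→0 → ∅
[17] deliver 1→2 → N2(foll b9 [s])
[18] timeout(2) → N2(cand b14 [s])
[19] deliver 0→3 → ∅
[20] deliver 0→3 → ∅
[21] deliver 0→3 → ∅
[22] propose(2,'s') → ∅
[23] deliver 2→3 → N3(foll b14 [-])
[24] deliver 3→2 → ∅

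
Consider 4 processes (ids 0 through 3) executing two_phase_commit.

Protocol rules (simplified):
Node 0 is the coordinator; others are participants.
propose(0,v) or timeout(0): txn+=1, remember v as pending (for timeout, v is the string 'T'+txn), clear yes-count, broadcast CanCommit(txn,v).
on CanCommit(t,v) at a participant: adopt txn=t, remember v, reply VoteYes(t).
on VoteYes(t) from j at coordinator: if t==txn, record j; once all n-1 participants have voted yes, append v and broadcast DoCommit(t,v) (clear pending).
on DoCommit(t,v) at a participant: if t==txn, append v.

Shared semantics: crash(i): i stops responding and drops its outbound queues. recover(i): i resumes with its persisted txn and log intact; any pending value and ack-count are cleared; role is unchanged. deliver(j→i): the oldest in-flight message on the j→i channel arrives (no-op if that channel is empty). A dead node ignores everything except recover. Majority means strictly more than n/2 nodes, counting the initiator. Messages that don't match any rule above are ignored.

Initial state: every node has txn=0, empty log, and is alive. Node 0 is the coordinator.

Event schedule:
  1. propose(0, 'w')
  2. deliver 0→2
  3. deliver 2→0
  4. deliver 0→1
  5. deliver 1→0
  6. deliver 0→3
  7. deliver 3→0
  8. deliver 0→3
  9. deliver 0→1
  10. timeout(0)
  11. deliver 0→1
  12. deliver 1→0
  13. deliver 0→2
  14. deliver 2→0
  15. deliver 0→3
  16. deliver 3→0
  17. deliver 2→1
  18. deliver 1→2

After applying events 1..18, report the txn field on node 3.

2

1. propose(0,'w'):  <0:coor t1 ->
2. deliver 0→2:  <2:part t1 ->
3. deliver 2→0:  nop
4. deliver 0→1:  <1:part t1 ->
5. deliver 1→0:  nop
6. deliver 0→3:  <3:part t1 ->
7. deliver 3→0:  <0:coor t1 w>
8. deliver 0→3:  <3:part t1 w>
9. deliver 0→1:  <1:part t1 w>
10. timeout(0):  <0:coor t2 w>
11. deliver 0→1:  <1:part t2 w>
12. deliver 1→0:  nop
13. deliver 0→2:  <2:part t1 w>
14. deliver 2→0:  nop
15. deliver 0→3:  <3:part t2 w>
16. deliver 3→0:  nop
17. deliver 2→1:  nop
18. deliver 1→2:  nop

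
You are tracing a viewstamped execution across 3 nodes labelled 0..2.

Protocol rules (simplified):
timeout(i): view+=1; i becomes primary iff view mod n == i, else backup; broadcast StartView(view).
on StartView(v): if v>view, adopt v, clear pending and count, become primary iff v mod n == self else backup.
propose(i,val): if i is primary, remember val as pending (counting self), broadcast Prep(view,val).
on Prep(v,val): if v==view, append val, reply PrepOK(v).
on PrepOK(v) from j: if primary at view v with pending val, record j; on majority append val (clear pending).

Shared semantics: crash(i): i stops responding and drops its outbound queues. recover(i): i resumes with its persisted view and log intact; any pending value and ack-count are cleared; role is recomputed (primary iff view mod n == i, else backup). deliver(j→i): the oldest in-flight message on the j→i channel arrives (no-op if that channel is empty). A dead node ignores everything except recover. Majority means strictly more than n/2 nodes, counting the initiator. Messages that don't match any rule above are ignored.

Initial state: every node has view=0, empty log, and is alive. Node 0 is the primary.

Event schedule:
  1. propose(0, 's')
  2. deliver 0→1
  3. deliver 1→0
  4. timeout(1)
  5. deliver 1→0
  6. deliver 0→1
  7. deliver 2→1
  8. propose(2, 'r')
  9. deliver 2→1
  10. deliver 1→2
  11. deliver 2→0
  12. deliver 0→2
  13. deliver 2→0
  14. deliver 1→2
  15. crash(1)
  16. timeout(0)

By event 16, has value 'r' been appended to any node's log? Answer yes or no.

after 1 — propose(0,'s'): ·
after 2 — deliver 0→1: n1:back/v0/[s]
after 3 — deliver 1→0: n0:prim/v0/[s]
after 4 — timeout(1): n1:prim/v1/[s]
after 5 — deliver 1→0: n0:back/v1/[s]
after 6 — deliver 0→1: ·
after 7 — deliver 2→1: ·
after 8 — propose(2,'r'): ·
after 9 — deliver 2→1: ·
after 10 — deliver 1→2: n2:back/v1/[-]
after 11 — deliver 2→0: ·
after 12 — deliver 0→2: ·
after 13 — deliver 2→0: ·
after 14 — deliver 1→2: ·
after 15 — crash(1): n1:✗prim/v1/[s]
after 16 — timeout(0): n0:back/v2/[s]

no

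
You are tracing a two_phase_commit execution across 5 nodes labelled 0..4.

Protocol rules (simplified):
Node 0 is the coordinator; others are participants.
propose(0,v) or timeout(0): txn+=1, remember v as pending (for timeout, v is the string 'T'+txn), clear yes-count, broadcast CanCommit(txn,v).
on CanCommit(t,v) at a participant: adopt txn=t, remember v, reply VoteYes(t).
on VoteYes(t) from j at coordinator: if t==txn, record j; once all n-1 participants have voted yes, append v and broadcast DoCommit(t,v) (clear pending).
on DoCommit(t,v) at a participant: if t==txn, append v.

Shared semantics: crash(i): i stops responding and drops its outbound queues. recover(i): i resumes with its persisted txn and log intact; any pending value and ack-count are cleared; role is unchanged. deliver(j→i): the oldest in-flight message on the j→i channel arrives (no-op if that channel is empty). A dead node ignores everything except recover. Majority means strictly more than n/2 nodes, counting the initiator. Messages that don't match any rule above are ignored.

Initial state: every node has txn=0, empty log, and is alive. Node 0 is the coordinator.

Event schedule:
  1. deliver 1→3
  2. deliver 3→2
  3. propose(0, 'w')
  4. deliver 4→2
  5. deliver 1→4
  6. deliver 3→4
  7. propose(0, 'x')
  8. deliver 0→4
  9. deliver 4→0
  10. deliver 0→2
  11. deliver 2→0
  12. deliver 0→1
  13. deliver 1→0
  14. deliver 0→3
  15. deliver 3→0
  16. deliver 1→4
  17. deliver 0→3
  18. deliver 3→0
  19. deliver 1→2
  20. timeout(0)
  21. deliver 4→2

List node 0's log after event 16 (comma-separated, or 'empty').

empty

[1] deliver 1→3 → ∅
[2] deliver 3→2 → ∅
[3] propose(0,'w') → N0(coor t1 [-])
[4] deliver 4→2 → ∅
[5] deliver 1→4 → ∅
[6] deliver 3→4 → ∅
[7] propose(0,'x') → N0(coor t2 [-])
[8] deliver 0→4 → N4(part t1 [-])
[9] deliver 4→0 → ∅
[10] deliver 0→2 → N2(part t1 [-])
[11] deliver 2→0 → ∅
[12] deliver 0→1 → N1(part t1 [-])
[13] deliver 1→0 → ∅
[14] deliver 0→3 → N3(part t1 [-])
[15] deliver 3→0 → ∅
[16] deliver 1→4 → ∅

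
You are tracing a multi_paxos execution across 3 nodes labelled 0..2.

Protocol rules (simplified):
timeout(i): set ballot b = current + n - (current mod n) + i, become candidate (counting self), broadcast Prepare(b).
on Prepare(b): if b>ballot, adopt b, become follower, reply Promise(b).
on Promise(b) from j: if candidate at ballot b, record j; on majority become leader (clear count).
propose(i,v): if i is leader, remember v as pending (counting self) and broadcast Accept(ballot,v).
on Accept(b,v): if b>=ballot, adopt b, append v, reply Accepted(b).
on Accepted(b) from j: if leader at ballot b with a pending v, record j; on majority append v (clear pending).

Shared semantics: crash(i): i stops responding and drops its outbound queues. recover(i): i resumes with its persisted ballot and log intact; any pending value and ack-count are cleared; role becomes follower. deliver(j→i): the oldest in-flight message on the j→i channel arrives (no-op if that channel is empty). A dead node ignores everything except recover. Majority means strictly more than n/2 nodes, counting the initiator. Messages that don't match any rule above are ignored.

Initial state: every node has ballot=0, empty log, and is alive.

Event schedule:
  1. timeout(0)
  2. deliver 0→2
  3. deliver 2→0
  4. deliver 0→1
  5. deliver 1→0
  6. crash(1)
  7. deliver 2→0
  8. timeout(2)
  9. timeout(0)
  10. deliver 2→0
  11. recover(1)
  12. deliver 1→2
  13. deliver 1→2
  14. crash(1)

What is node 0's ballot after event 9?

after 1 — timeout(0): n0:cand/b3/[-]
after 2 — deliver 0→2: n2:foll/b3/[-]
after 3 — deliver 2→0: n0:lead/b3/[-]
after 4 — deliver 0→1: n1:foll/b3/[-]
after 5 — deliver 1→0: ·
after 6 — crash(1): n1:✗foll/b3/[-]
after 7 — deliver 2→0: ·
after 8 — timeout(2): n2:cand/b8/[-]
after 9 — timeout(0): n0:cand/b6/[-]

6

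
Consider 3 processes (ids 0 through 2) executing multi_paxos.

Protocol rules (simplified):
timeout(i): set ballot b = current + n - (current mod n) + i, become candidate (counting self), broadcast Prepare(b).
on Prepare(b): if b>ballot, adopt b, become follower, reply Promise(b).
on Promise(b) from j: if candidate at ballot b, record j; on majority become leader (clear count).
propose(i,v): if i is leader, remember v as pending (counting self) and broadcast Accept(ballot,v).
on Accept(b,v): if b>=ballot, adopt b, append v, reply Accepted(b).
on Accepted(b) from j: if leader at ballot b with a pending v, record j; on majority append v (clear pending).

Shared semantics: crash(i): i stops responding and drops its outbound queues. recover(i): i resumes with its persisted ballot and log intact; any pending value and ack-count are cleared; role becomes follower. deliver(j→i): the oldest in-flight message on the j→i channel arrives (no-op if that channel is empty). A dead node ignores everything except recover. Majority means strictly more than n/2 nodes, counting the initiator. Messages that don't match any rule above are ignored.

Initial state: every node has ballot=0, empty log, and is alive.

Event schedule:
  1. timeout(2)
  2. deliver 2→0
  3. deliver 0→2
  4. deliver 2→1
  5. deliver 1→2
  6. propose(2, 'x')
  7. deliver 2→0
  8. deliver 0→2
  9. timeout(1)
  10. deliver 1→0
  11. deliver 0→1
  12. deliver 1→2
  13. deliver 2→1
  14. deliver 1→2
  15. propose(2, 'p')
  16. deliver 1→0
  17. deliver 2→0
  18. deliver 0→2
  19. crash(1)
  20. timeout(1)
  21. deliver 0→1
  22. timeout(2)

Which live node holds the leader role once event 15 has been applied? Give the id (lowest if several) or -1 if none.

1

step 1 timeout(2): 2={cand,b=5,log=-}
step 2 deliver 2→0: 0={foll,b=5,log=-}
step 3 deliver 0→2: 2={lead,b=5,log=-}
step 4 deliver 2→1: 1={foll,b=5,log=-}
step 5 deliver 1→2: —
step 6 propose(2,'x'): —
step 7 deliver 2→0: 0={foll,b=5,log=x}
step 8 deliver 0→2: 2={lead,b=5,log=x}
step 9 timeout(1): 1={cand,b=7,log=-}
step 10 deliver 1→0: 0={foll,b=7,log=x}
step 11 deliver 0→1: 1={lead,b=7,log=-}
step 12 deliver 1→2: 2={foll,b=7,log=x}
step 13 deliver 2→1: —
step 14 deliver 1→2: —
step 15 propose(2,'p'): —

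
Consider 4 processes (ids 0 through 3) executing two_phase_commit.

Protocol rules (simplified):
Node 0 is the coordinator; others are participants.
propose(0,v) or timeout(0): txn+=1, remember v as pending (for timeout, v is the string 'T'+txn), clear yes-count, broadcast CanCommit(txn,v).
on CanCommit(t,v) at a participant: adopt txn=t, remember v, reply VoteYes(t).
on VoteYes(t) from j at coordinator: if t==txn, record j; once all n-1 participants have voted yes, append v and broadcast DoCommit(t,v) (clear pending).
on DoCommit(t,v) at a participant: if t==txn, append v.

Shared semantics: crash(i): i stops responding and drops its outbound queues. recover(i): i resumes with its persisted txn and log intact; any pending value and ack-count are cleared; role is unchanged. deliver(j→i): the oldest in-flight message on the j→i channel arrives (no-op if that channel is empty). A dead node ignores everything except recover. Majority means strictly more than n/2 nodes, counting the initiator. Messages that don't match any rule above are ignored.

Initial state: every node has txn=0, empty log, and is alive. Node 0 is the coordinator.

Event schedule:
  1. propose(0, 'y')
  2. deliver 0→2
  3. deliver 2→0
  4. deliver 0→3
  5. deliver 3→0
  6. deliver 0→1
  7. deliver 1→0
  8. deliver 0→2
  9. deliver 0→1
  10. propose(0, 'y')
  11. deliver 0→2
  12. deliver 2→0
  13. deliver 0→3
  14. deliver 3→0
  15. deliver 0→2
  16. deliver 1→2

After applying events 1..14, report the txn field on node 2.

after 1 — propose(0,'y'): n0:coor/t1/[-]
after 2 — deliver 0→2: n2:part/t1/[-]
after 3 — deliver 2→0: ·
after 4 — deliver 0→3: n3:part/t1/[-]
after 5 — deliver 3→0: ·
after 6 — deliver 0→1: n1:part/t1/[-]
after 7 — deliver 1→0: n0:coor/t1/[y]
after 8 — deliver 0→2: n2:part/t1/[y]
after 9 — deliver 0→1: n1:part/t1/[y]
after 10 — propose(0,'y'): n0:coor/t2/[y]
after 11 — deliver 0→2: n2:part/t2/[y]
after 12 — deliver 2→0: ·
after 13 — deliver 0→3: n3:part/t1/[y]
after 14 — deliver 3→0: ·

2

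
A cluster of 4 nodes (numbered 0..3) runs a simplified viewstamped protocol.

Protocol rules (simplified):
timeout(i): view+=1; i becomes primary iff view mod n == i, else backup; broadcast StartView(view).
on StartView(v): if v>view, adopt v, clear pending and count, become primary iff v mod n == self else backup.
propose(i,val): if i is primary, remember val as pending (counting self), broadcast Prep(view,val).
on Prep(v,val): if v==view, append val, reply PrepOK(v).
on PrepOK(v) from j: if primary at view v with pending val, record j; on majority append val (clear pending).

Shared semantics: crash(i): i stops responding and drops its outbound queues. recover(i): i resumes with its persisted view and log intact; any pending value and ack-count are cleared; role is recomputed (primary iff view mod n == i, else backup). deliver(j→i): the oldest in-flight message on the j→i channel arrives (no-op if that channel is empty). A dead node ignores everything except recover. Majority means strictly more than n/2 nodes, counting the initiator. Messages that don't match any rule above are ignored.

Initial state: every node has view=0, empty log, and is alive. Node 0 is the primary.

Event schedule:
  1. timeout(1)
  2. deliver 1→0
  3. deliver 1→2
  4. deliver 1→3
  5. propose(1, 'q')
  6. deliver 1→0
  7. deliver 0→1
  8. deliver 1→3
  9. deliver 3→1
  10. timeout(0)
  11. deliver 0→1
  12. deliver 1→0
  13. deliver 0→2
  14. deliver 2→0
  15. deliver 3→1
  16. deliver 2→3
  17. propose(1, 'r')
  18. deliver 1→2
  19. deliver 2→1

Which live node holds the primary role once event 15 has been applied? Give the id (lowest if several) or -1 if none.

e1 timeout(1): 1[prim,v=1,-]
e2 deliver 1→0: 0[back,v=1,-]
e3 deliver 1→2: 2[back,v=1,-]
e4 deliver 1→3: 3[back,v=1,-]
e5 propose(1,'q'): ·
e6 deliver 1→0: 0[back,v=1,q]
e7 deliver 0→1: ·
e8 deliver 1→3: 3[back,v=1,q]
e9 deliver 3→1: 1[prim,v=1,q]
e10 timeout(0): 0[back,v=2,q]
e11 deliver 0→1: 1[back,v=2,q]
e12 deliver 1→0: ·
e13 deliver 0→2: 2[prim,v=2,-]
e14 deliver 2→0: ·
e15 deliver 3→1: ·

2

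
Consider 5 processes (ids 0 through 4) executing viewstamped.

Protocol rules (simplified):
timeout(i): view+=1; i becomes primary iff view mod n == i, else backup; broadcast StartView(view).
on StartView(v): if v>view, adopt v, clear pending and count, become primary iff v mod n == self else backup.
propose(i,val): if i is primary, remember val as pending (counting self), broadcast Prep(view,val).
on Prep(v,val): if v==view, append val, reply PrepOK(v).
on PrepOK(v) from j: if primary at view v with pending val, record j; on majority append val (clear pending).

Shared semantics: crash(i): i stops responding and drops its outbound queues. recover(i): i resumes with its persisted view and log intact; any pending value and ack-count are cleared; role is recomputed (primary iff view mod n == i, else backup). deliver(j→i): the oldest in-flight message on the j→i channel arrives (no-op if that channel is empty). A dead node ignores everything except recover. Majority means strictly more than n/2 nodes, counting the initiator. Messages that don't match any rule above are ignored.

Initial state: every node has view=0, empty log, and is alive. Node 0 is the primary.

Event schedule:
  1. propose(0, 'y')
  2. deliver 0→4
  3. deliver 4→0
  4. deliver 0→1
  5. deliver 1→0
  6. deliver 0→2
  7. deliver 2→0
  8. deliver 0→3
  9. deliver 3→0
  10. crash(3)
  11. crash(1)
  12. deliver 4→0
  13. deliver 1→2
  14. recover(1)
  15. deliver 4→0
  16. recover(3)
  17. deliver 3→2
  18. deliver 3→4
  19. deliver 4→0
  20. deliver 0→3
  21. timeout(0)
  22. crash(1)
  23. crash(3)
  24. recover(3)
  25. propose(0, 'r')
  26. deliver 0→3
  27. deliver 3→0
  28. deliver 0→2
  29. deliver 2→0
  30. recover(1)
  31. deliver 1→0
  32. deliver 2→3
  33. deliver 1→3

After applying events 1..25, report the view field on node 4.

after 1 — propose(0,'y'): ·
after 2 — deliver 0→4: n4:back/v0/[y]
after 3 — deliver 4→0: ·
after 4 — deliver 0→1: n1:back/v0/[y]
after 5 — deliver 1→0: n0:prim/v0/[y]
after 6 — deliver 0→2: n2:back/v0/[y]
after 7 — deliver 2→0: ·
after 8 — deliver 0→3: n3:back/v0/[y]
after 9 — deliver 3→0: ·
after 10 — crash(3): n3:✗back/v0/[y]
after 11 — crash(1): n1:✗back/v0/[y]
after 12 — deliver 4→0: ·
after 13 — deliver 1→2: ·
after 14 — recover(1): n1:back/v0/[y]
after 15 — deliver 4→0: ·
after 16 — recover(3): n3:back/v0/[y]
after 17 — deliver 3→2: ·
after 18 — deliver 3→4: ·
after 19 — deliver 4→0: ·
after 20 — deliver 0→3: ·
after 21 — timeout(0): n0:back/v1/[y]
after 22 — crash(1): n1:✗back/v0/[y]
after 23 — crash(3): n3:✗back/v0/[y]
after 24 — recover(3): n3:back/v0/[y]
after 25 — propose(0,'r'): ·

0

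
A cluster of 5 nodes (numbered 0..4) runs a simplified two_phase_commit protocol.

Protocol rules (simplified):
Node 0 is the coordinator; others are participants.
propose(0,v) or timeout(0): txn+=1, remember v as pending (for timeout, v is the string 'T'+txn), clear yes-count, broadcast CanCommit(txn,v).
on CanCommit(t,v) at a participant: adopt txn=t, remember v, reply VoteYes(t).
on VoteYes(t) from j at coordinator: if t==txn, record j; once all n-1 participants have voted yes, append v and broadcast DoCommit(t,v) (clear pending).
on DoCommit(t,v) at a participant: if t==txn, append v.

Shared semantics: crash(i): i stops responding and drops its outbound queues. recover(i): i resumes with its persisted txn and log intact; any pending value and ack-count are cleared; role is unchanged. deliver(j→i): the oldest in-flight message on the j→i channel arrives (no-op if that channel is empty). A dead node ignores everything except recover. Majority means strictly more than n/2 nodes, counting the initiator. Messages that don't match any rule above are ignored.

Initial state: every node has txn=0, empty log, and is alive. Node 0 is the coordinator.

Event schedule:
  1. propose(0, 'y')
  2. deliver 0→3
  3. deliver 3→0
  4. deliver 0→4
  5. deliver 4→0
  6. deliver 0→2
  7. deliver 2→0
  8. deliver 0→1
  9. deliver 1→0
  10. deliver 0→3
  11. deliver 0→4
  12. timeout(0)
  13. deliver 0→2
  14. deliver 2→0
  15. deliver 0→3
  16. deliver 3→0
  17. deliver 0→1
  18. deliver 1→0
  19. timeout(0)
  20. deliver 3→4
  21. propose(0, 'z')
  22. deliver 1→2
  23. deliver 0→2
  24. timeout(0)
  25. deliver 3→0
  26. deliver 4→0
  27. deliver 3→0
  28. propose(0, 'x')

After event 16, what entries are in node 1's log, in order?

after 1 — propose(0,'y'): n0:coor/t1/[-]
after 2 — deliver 0→3: n3:part/t1/[-]
after 3 — deliver 3→0: ·
after 4 — deliver 0→4: n4:part/t1/[-]
after 5 — deliver 4→0: ·
after 6 — deliver 0→2: n2:part/t1/[-]
after 7 — deliver 2→0: ·
after 8 — deliver 0→1: n1:part/t1/[-]
after 9 — deliver 1→0: n0:coor/t1/[y]
after 10 — deliver 0→3: n3:part/t1/[y]
after 11 — deliver 0→4: n4:part/t1/[y]
after 12 — timeout(0): n0:coor/t2/[y]
after 13 — deliver 0→2: n2:part/t1/[y]
after 14 — deliver 2→0: ·
after 15 — deliver 0→3: n3:part/t2/[y]
after 16 — deliver 3→0: ·

empty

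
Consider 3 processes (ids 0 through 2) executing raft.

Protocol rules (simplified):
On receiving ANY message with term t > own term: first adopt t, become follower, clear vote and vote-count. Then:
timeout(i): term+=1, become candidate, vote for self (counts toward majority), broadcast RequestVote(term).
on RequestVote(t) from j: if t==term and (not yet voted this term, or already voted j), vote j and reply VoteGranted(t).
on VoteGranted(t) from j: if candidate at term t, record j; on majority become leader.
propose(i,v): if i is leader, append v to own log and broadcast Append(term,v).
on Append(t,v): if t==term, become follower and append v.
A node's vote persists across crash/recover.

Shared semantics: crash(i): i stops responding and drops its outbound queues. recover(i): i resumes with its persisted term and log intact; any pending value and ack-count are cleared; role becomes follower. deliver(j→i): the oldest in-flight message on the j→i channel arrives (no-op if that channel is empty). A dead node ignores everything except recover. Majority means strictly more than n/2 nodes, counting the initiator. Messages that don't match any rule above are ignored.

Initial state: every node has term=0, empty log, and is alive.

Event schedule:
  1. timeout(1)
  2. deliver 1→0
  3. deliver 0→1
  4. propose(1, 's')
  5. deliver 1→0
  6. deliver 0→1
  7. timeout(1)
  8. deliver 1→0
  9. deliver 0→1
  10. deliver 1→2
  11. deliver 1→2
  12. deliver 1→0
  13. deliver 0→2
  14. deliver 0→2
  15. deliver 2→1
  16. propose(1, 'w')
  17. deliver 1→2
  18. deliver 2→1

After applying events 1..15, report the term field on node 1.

2

e1 timeout(1): 1[cand,t=1,-]
e2 deliver 1→0: 0[foll,t=1,-]
e3 deliver 0→1: 1[lead,t=1,-]
e4 propose(1,'s'): 1[lead,t=1,s]
e5 deliver 1→0: 0[foll,t=1,s]
e6 deliver 0→1: ·
e7 timeout(1): 1[cand,t=2,s]
e8 deliver 1→0: 0[foll,t=2,s]
e9 deliver 0→1: 1[lead,t=2,s]
e10 deliver 1→2: 2[foll,t=1,-]
e11 deliver 1→2: 2[foll,t=1,s]
e12 deliver 1→0: ·
e13 deliver 0→2: ·
e14 deliver 0→2: ·
e15 deliver 2→1: ·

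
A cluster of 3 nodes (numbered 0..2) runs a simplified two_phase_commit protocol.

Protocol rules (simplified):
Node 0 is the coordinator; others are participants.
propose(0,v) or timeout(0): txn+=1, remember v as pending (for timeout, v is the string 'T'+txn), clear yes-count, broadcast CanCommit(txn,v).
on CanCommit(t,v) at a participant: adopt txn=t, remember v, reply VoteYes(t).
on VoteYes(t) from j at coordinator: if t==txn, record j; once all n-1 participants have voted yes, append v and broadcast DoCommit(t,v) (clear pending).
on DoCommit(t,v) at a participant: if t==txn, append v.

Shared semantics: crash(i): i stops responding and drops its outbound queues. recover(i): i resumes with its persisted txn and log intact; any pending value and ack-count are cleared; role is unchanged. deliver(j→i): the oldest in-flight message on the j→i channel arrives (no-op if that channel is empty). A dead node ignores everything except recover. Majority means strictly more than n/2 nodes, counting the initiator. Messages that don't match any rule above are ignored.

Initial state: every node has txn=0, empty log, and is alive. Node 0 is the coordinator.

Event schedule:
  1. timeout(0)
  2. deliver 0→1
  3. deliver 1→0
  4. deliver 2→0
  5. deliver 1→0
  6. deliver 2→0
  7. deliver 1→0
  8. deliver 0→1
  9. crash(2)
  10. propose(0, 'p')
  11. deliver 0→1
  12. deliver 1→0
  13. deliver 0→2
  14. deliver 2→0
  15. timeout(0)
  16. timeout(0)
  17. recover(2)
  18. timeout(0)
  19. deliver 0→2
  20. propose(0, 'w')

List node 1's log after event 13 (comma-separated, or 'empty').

step 1 timeout(0): 0={coor,t=1,log=-}
step 2 deliver 0→1: 1={part,t=1,log=-}
step 3 deliver 1→0: —
step 4 deliver 2→0: —
step 5 deliver 1→0: —
step 6 deliver 2→0: —
step 7 deliver 1→0: —
step 8 deliver 0→1: —
step 9 crash(2): 2={✗part,t=0,log=-}
step 10 propose(0,'p'): 0={coor,t=2,log=-}
step 11 deliver 0→1: 1={part,t=2,log=-}
step 12 deliver 1→0: —
step 13 deliver 0→2: —

empty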